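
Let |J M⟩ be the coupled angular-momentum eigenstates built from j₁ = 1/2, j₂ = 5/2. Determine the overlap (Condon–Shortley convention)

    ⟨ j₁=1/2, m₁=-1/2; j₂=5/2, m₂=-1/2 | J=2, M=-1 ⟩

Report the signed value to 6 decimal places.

j₁+j₂−J=1  J+j₁−j₂=0  J−j₁+j₂=4  j₁+j₂+J+1=6
(j₁±m₁, j₂±m₂, J±M) = (0,1,2,3,1,3)
P² = 12
sum k=1..1:
  [1] −1/6 = -1/6
S = -1/6
C² = P²·S² = 1/3 ; C = -0.577350

-0.577350  (= −√(1/3))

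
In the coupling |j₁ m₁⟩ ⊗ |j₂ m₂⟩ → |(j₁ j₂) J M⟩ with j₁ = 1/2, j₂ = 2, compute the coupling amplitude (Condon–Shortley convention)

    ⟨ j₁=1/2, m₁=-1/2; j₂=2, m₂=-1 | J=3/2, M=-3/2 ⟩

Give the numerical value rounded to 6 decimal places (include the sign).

−√(1/5) = -0.447214

triangle: 1!·0!·3!/5! = 6/120
(j±m)!: 0!·1!·1!·3!·0!·3! = 36
prefactor² = (2J+1)·Δ·N² = 36/5
  k=1: −1/(1!·0!·0!·0!·0!·3!) = -1/6
Σ = -1/6  ⇒  CG² = 36/5·(-1/6)² = 1/5
CG = −√(1/5) = -0.447214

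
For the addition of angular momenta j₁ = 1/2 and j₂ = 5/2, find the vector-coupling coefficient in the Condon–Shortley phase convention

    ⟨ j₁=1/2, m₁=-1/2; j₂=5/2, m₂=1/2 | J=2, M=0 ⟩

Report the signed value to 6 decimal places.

-0.707107  (= −√(1/2))

j₁+j₂−J=1  J+j₁−j₂=0  J−j₁+j₂=4  j₁+j₂+J+1=6
(j₁±m₁, j₂±m₂, J±M) = (0,1,3,2,2,2)
P² = 8
sum k=1..1:
  [1] −1/4 = -1/4
S = -1/4
C² = P²·S² = 1/2 ; C = -0.707107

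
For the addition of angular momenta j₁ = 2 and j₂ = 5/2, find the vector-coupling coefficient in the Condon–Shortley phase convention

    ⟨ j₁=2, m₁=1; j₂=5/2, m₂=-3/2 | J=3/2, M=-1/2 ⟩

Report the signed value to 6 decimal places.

√[4·3!1!2!/7! · 3!1!1!4!1!2!] = √(96/35)
  +(−1)^0/∏(0,3,1,1,0,1)! = 1/6  (running 1/6)
  +(−1)^1/∏(1,2,0,0,1,2)! = -1/4  (running -1/12)
⟨..|..⟩ = √(96/35)·(-1/12) = -0.138013

−√(2/105) = -0.138013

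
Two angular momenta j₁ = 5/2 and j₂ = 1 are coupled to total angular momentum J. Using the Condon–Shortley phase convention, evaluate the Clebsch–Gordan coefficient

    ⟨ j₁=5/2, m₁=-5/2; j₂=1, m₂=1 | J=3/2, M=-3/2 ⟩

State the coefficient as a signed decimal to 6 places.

j₁+j₂−J=2  J+j₁−j₂=3  J−j₁+j₂=0  j₁+j₂+J+1=6
(j₁±m₁, j₂±m₂, J±M) = (0,5,2,0,0,3)
P² = 96
sum k=2..2:
  [2] +1/12 = 1/12
S = 1/12
C² = P²·S² = 2/3 ; C = +0.816497

+√(2/3) ≈ +0.816497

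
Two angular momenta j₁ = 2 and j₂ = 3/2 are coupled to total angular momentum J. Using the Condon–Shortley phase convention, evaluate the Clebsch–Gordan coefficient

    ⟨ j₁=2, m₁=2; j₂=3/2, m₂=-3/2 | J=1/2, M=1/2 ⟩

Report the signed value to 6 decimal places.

triangle: 3!·1!·0!/5! = 6/120
(j±m)!: 4!·0!·0!·3!·1!·0! = 144
prefactor² = (2J+1)·Δ·N² = 72/5
  k=0: +1/(0!·3!·0!·0!·1!·0!) = 1/6
Σ = 1/6  ⇒  CG² = 72/5·1/6² = 2/5
CG = +√(2/5) = +0.632456

+0.632456  (= +√(2/5))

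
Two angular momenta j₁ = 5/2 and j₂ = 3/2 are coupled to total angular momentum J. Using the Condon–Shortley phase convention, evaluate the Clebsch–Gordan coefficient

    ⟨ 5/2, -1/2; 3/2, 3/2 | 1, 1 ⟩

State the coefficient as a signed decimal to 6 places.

−√(1/20) ≈ -0.223607

j₁+j₂−J=3  J+j₁−j₂=2  J−j₁+j₂=0  j₁+j₂+J+1=6
(j₁±m₁, j₂±m₂, J±M) = (2,3,3,0,2,0)
P² = 36/5
sum k=3..3:
  [3] −1/12 = -1/12
S = -1/12
C² = P²·S² = 1/20 ; C = -0.223607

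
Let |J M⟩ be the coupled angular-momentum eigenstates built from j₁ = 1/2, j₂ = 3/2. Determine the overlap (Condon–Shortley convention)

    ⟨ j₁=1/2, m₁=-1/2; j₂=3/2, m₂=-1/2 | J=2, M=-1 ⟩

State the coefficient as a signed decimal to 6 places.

+√(3/4) = +0.866025

triangle: 0!·1!·3!/5! = 6/120
(j±m)!: 0!·1!·1!·2!·1!·3! = 12
prefactor² = (2J+1)·Δ·N² = 3
  k=0: +1/(0!·0!·1!·1!·0!·2!) = 1/2
Σ = 1/2  ⇒  CG² = 3·1/2² = 3/4
CG = +√(3/4) = +0.866025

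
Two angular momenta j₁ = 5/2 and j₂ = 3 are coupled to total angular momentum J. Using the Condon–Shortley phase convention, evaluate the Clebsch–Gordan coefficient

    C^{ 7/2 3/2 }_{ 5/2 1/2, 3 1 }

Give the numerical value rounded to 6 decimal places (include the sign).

−√(5/21) ≈ -0.487950

j₁+j₂−J=2  J+j₁−j₂=3  J−j₁+j₂=4  j₁+j₂+J+1=10
(j₁±m₁, j₂±m₂, J±M) = (3,2,4,2,5,2)
P² = 3072/35
sum k=0..2:
  [0] +1/96 = 1/96
  [1] −1/12 = -1/12
  [2] +1/48 = 1/48
S = -5/96
C² = P²·S² = 5/21 ; C = -0.487950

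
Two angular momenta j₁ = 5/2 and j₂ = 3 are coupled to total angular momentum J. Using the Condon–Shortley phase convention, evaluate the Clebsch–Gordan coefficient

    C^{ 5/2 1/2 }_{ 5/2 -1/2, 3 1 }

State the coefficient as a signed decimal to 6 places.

√[6·3!2!3!/9! · 2!3!4!2!3!2!] = √(288/35)
  +(−1)^1/∏(1,2,2,3,0,0)! = -1/24  (running -1/24)
  +(−1)^2/∏(2,1,1,2,1,1)! = 1/4  (running 5/24)
  +(−1)^3/∏(3,0,0,1,2,2)! = -1/24  (running 1/6)
⟨..|..⟩ = √(288/35)·(1/6) = +0.478091

+√(8/35) ≈ +0.478091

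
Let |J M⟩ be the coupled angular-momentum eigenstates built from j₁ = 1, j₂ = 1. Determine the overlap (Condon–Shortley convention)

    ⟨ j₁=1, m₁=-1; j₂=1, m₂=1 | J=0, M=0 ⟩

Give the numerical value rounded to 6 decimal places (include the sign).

+0.577350  (= +√(1/3))

j₁+j₂−J=2  J+j₁−j₂=0  J−j₁+j₂=0  j₁+j₂+J+1=3
(j₁±m₁, j₂±m₂, J±M) = (0,2,2,0,0,0)
P² = 4/3
sum k=2..2:
  [2] +1/2 = 1/2
S = 1/2
C² = P²·S² = 1/3 ; C = +0.577350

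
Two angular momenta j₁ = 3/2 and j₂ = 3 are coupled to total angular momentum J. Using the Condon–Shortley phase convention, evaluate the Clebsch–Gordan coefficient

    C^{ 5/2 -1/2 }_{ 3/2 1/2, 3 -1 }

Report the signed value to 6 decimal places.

−√(1/70) ≈ -0.119523

j₁+j₂−J=2  J+j₁−j₂=1  J−j₁+j₂=4  j₁+j₂+J+1=8
(j₁±m₁, j₂±m₂, J±M) = (2,1,2,4,2,3)
P² = 288/35
sum k=0..1:
  [0] +1/8 = 1/8
  [1] −1/6 = -1/6
S = -1/24
C² = P²·S² = 1/70 ; C = -0.119523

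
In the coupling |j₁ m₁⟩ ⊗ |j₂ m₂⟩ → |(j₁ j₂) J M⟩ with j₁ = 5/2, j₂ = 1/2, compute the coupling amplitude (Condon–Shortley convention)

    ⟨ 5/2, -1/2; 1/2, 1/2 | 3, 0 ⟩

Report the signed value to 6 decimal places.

+0.707107  (= +√(1/2))

√[7·0!5!1!/7! · 2!3!1!0!3!3!] = √(72)
  +(−1)^0/∏(0,0,3,1,2,0)! = 1/12  (running 1/12)
⟨..|..⟩ = √(72)·(1/12) = +0.707107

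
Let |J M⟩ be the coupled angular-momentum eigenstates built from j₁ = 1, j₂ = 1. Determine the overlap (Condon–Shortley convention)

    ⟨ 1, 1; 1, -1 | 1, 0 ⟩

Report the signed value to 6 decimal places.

triangle: 1!*1!*1!/4! = 1/24
(j±m)!: 2!*0!*0!*2!*1!*1! = 4
prefactor² = (2J+1)*Δ*N² = 1/2
  k=0: +1/(0!*1!*0!*0!*1!*1!) = 1
Σ = 1  ⇒  CG² = 1/2*1² = 1/2
CG = +√(1/2) = +0.707107

+0.707107  (= +√(1/2))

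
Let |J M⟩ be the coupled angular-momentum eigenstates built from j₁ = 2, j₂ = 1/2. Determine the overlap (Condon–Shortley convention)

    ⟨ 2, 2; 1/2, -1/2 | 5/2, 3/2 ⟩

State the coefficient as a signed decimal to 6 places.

+√(1/5) = +0.447214

triangle: 0!*4!*1!/6! = 24/720
(j±m)!: 4!*0!*0!*1!*4!*1! = 576
prefactor² = (2J+1)*Δ*N² = 576/5
  k=0: +1/(0!*0!*0!*0!*4!*1!) = 1/24
Σ = 1/24  ⇒  CG² = 576/5*1/24² = 1/5
CG = +√(1/5) = +0.447214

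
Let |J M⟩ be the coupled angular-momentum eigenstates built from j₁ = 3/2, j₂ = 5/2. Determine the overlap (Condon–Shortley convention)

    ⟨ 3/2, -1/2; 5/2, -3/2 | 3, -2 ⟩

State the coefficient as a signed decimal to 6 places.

j₁+j₂−J=1  J+j₁−j₂=2  J−j₁+j₂=4  j₁+j₂+J+1=8
(j₁±m₁, j₂±m₂, J±M) = (1,2,1,4,1,5)
P² = 48
sum k=0..1:
  [0] +1/12 = 1/12
  [1] −1/24 = -1/24
S = 1/24
C² = P²·S² = 1/12 ; C = +0.288675

+√(1/12) = +0.288675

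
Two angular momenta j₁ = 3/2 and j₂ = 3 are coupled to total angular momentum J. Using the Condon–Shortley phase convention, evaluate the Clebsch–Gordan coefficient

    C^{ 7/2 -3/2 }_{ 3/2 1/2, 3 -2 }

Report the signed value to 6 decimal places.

√[8·1!2!5!/9! · 2!1!1!5!2!5!] = √(6400/21)
  +(−1)^0/∏(0,1,1,1,1,4)! = 1/24  (running 1/24)
  +(−1)^1/∏(1,0,0,0,2,5)! = -1/240  (running 3/80)
⟨..|..⟩ = √(6400/21)·(3/80) = +0.654654

+0.654654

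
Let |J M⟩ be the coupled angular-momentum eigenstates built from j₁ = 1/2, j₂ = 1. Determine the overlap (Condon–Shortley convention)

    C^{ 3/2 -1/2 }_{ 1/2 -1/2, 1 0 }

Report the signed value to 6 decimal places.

+0.816497

j₁+j₂−J=0  J+j₁−j₂=1  J−j₁+j₂=2  j₁+j₂+J+1=4
(j₁±m₁, j₂±m₂, J±M) = (0,1,1,1,1,2)
P² = 2/3
sum k=0..0:
  [0] +1/1 = 1
S = 1
C² = P²·S² = 2/3 ; C = +0.816497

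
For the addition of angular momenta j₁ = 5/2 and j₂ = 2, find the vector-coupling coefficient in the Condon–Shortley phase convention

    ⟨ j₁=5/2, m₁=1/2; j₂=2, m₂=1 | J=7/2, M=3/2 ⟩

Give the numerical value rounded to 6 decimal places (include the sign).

−√(2/21) ≈ -0.308607

√[8·1!4!3!/9! · 3!2!3!1!5!2!] = √(384/7)
  +(−1)^0/∏(0,1,2,3,2,0)! = 1/24  (running 1/24)
  +(−1)^1/∏(1,0,1,2,3,1)! = -1/12  (running -1/24)
⟨..|..⟩ = √(384/7)·(-1/24) = -0.308607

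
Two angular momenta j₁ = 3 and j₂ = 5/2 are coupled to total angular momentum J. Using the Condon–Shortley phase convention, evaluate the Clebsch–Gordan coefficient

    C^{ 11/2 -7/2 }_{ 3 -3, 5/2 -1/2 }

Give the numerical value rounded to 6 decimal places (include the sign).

+√(2/11) ≈ +0.426401

j₁+j₂−J=0  J+j₁−j₂=6  J−j₁+j₂=5  j₁+j₂+J+1=12
(j₁±m₁, j₂±m₂, J±M) = (0,6,2,3,2,9)
P² = 149299200/11
sum k=0..0:
  [0] +1/8640 = 1/8640
S = 1/8640
C² = P²·S² = 2/11 ; C = +0.426401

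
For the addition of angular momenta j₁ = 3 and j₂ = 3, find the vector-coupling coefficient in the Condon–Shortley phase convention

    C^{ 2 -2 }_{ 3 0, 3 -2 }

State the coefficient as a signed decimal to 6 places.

-0.487950  (= −√(5/21))

triangle: 4!·2!·2!/9! = 96/362880
(j±m)!: 3!·3!·1!·5!·0!·4! = 103680
prefactor² = (2J+1)·Δ·N² = 960/7
  k=1: −1/(1!·3!·2!·0!·0!·2!) = -1/24
Σ = -1/24  ⇒  CG² = 960/7·(-1/24)² = 5/21
CG = −√(5/21) = -0.487950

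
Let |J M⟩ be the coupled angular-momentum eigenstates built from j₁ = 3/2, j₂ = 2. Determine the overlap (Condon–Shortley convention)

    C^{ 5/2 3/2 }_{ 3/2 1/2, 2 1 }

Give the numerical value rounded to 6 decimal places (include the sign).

-0.169031  (= −√(1/35))

j₁+j₂−J=1  J+j₁−j₂=2  J−j₁+j₂=3  j₁+j₂+J+1=7
(j₁±m₁, j₂±m₂, J±M) = (2,1,3,1,4,1)
P² = 144/35
sum k=0..1:
  [0] +1/6 = 1/6
  [1] −1/4 = -1/4
S = -1/12
C² = P²·S² = 1/35 ; C = -0.169031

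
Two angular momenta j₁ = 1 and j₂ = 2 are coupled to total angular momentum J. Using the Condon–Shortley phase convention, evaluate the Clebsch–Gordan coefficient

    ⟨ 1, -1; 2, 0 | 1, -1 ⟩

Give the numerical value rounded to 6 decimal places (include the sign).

j₁+j₂−J=2  J+j₁−j₂=0  J−j₁+j₂=2  j₁+j₂+J+1=5
(j₁±m₁, j₂±m₂, J±M) = (0,2,2,2,0,2)
P² = 8/5
sum k=2..2:
  [2] +1/4 = 1/4
S = 1/4
C² = P²·S² = 1/10 ; C = +0.316228

+√(1/10) ≈ +0.316228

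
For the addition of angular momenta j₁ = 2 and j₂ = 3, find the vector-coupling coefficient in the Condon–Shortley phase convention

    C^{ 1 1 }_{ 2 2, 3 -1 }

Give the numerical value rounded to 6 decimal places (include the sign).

√[3·4!0!2!/7! · 4!0!2!4!2!0!] = √(2304/35)
  +(−1)^0/∏(0,4,0,2,0,0)! = 1/48  (running 1/48)
⟨..|..⟩ = √(2304/35)·(1/48) = +0.169031

+√(1/35) = +0.169031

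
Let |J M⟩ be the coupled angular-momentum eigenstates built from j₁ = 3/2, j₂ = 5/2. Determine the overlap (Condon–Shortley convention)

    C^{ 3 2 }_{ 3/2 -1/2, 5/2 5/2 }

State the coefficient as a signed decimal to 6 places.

√[7·1!2!4!/8! · 1!2!5!0!5!1!] = √(240)
  +(−1)^1/∏(1,0,1,4,1,0)! = -1/24  (running -1/24)
⟨..|..⟩ = √(240)·(-1/24) = -0.645497

−√(5/12) = -0.645497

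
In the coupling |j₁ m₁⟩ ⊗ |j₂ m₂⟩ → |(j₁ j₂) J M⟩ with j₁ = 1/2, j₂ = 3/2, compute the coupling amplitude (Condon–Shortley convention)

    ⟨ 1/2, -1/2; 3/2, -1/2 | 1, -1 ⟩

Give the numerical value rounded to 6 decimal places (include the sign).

triangle: 1!×0!×2!/4! = 2/24
(j±m)!: 0!×1!×1!×2!×0!×2! = 4
prefactor² = (2J+1)×Δ×N² = 1
  k=1: −1/(1!×0!×0!×0!×0!×2!) = -1/2
Σ = -1/2  ⇒  CG² = 1×(-1/2)² = 1/4
CG = −√(1/4) = -0.500000

-0.500000  (= −√(1/4))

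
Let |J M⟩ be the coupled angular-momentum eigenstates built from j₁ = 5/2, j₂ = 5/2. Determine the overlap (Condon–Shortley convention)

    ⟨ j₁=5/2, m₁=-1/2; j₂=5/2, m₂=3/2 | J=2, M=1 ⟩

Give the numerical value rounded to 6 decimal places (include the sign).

j₁+j₂−J=3  J+j₁−j₂=2  J−j₁+j₂=2  j₁+j₂+J+1=8
(j₁±m₁, j₂±m₂, J±M) = (2,3,4,1,3,1)
P² = 36/7
sum k=2..3:
  [2] +1/4 = 1/4
  [3] −1/12 = -1/12
S = 1/6
C² = P²·S² = 1/7 ; C = +0.377964

+√(1/7) = +0.377964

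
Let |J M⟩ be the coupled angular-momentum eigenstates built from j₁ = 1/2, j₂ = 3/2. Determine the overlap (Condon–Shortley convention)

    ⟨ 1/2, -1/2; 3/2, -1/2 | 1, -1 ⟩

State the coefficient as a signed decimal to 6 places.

-0.500000  (= −√(1/4))

triangle: 1!×0!×2!/4! = 2/24
(j±m)!: 0!×1!×1!×2!×0!×2! = 4
prefactor² = (2J+1)×Δ×N² = 1
  k=1: −1/(1!×0!×0!×0!×0!×2!) = -1/2
Σ = -1/2  ⇒  CG² = 1×(-1/2)² = 1/4
CG = −√(1/4) = -0.500000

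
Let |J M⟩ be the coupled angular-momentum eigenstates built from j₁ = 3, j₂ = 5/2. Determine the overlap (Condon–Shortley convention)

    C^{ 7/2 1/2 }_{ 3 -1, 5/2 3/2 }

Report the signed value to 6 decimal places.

+√(8/63) = +0.356348

j₁+j₂−J=2  J+j₁−j₂=4  J−j₁+j₂=3  j₁+j₂+J+1=10
(j₁±m₁, j₂±m₂, J±M) = (2,4,4,1,4,3)
P² = 18432/175
sum k=1..2:
  [1] −1/36 = -1/36
  [2] +1/16 = 1/16
S = 5/144
C² = P²·S² = 8/63 ; C = +0.356348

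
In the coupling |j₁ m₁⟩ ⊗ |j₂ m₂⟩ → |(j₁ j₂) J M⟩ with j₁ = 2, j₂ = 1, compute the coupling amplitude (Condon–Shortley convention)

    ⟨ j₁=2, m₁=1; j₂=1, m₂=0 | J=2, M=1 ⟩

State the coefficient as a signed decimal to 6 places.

+√(1/6) = +0.408248

j₁+j₂−J=1  J+j₁−j₂=3  J−j₁+j₂=1  j₁+j₂+J+1=6
(j₁±m₁, j₂±m₂, J±M) = (3,1,1,1,3,1)
P² = 3/2
sum k=0..1:
  [0] +1/2 = 1/2
  [1] −1/6 = -1/6
S = 1/3
C² = P²·S² = 1/6 ; C = +0.408248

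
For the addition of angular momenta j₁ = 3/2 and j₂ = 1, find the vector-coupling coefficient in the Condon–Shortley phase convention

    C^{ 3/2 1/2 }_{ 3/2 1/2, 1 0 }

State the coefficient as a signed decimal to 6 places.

j₁+j₂−J=1  J+j₁−j₂=2  J−j₁+j₂=1  j₁+j₂+J+1=5
(j₁±m₁, j₂±m₂, J±M) = (2,1,1,1,2,1)
P² = 4/15
sum k=0..1:
  [0] +1/1 = 1
  [1] −1/2 = -1/2
S = 1/2
C² = P²·S² = 1/15 ; C = +0.258199

+√(1/15) = +0.258199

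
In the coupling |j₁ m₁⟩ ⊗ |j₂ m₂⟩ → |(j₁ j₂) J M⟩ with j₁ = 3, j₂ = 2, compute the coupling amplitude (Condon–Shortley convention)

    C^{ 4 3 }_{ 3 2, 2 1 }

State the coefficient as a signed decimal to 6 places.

triangle: 1!·5!·3!/10! = 720/3628800
(j±m)!: 5!·1!·3!·1!·7!·1! = 3628800
prefactor² = (2J+1)·Δ·N² = 6480
  k=0: +1/(0!·1!·1!·3!·4!·0!) = 1/144
  k=1: −1/(1!·0!·0!·2!·5!·1!) = -1/240
Σ = 1/360  ⇒  CG² = 6480·1/360² = 1/20
CG = +√(1/20) = +0.223607

+√(1/20) = +0.223607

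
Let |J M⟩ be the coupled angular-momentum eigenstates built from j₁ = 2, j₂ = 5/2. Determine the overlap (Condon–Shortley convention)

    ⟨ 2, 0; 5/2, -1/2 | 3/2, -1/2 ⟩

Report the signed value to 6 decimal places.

√[4·3!1!2!/7! · 2!2!2!3!1!2!] = √(32/35)
  +(−1)^1/∏(1,2,1,1,0,1)! = -1/2  (running -1/2)
  +(−1)^2/∏(2,1,0,0,1,2)! = 1/4  (running -1/4)
⟨..|..⟩ = √(32/35)·(-1/4) = -0.239046

-0.239046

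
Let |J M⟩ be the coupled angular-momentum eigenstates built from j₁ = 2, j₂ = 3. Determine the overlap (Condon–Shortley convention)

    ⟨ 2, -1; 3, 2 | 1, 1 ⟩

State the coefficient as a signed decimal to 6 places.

-0.534522

j₁+j₂−J=4  J+j₁−j₂=0  J−j₁+j₂=2  j₁+j₂+J+1=7
(j₁±m₁, j₂±m₂, J±M) = (1,3,5,1,2,0)
P² = 288/7
sum k=3..3:
  [3] −1/12 = -1/12
S = -1/12
C² = P²·S² = 2/7 ; C = -0.534522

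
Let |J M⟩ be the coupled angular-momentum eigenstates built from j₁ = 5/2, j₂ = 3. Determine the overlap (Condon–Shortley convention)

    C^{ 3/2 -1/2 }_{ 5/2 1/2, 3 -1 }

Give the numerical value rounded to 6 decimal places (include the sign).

−√(1/105) = -0.097590

√[4·4!1!2!/8! · 3!2!2!4!1!2!] = √(192/35)
  +(−1)^1/∏(1,3,1,1,0,1)! = -1/6  (running -1/6)
  +(−1)^2/∏(2,2,0,0,1,2)! = 1/8  (running -1/24)
⟨..|..⟩ = √(192/35)·(-1/24) = -0.097590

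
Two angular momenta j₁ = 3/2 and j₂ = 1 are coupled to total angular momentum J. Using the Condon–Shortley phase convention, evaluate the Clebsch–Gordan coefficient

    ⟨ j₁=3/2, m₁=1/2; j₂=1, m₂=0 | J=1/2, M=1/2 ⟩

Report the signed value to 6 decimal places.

-0.577350  (= −√(1/3))

j₁+j₂−J=2  J+j₁−j₂=1  J−j₁+j₂=0  j₁+j₂+J+1=4
(j₁±m₁, j₂±m₂, J±M) = (2,1,1,1,1,0)
P² = 1/3
sum k=1..1:
  [1] −1/1 = -1
S = -1
C² = P²·S² = 1/3 ; C = -0.577350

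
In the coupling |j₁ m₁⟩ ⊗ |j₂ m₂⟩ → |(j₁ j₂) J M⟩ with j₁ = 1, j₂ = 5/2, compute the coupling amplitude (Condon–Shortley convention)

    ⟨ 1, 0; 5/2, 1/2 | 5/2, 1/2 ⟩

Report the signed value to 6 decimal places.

j₁+j₂−J=1  J+j₁−j₂=1  J−j₁+j₂=4  j₁+j₂+J+1=7
(j₁±m₁, j₂±m₂, J±M) = (1,1,3,2,3,2)
P² = 144/35
sum k=0..1:
  [0] +1/6 = 1/6
  [1] −1/4 = -1/4
S = -1/12
C² = P²·S² = 1/35 ; C = -0.169031

-0.169031  (= −√(1/35))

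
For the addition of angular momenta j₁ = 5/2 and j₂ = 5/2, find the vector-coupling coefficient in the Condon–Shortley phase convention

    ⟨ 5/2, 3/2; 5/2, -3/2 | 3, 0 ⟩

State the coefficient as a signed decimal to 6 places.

triangle: 2!×3!×3!/9! = 72/362880
(j±m)!: 4!×1!×1!×4!×3!×3! = 20736
prefactor² = (2J+1)×Δ×N² = 144/5
  k=0: +1/(0!×2!×1!×1!×2!×2!) = 1/8
  k=1: −1/(1!×1!×0!×0!×3!×3!) = -1/36
Σ = 7/72  ⇒  CG² = 144/5×7/72² = 49/180
CG = +√(49/180) = +0.521749

+0.521749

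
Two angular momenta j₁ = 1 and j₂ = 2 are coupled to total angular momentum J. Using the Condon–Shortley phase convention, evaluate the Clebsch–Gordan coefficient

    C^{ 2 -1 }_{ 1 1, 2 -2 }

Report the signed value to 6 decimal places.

+√(1/3) = +0.577350

√[5·1!1!3!/6! · 2!0!0!4!1!3!] = √(12)
  +(−1)^0/∏(0,1,0,0,1,3)! = 1/6  (running 1/6)
⟨..|..⟩ = √(12)·(1/6) = +0.577350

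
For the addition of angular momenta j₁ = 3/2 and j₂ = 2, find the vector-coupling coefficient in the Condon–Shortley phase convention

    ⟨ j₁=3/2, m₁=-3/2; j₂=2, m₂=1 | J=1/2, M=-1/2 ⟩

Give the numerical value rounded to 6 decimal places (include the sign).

-0.316228  (= −√(1/10))

√[2·3!0!1!/5! · 0!3!3!1!0!1!] = √(18/5)
  +(−1)^3/∏(3,0,0,0,0,1)! = -1/6  (running -1/6)
⟨..|..⟩ = √(18/5)·(-1/6) = -0.316228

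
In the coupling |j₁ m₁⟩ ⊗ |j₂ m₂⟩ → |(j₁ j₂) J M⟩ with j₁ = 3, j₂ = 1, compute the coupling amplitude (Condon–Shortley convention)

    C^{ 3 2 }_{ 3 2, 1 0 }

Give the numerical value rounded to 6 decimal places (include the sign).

j₁+j₂−J=1  J+j₁−j₂=5  J−j₁+j₂=1  j₁+j₂+J+1=8
(j₁±m₁, j₂±m₂, J±M) = (5,1,1,1,5,1)
P² = 300
sum k=0..1:
  [0] +1/24 = 1/24
  [1] −1/120 = -1/120
S = 1/30
C² = P²·S² = 1/3 ; C = +0.577350

+0.577350  (= +√(1/3))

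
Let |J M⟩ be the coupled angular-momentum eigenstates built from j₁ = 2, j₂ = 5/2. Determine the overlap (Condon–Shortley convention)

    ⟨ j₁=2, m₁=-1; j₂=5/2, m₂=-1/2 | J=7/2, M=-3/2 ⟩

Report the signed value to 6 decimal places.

triangle: 1!*3!*4!/9! = 144/362880
(j±m)!: 1!*3!*2!*3!*2!*5! = 17280
prefactor² = (2J+1)*Δ*N² = 384/7
  k=0: +1/(0!*1!*3!*2!*0!*2!) = 1/24
  k=1: −1/(1!*0!*2!*1!*1!*3!) = -1/12
Σ = -1/24  ⇒  CG² = 384/7*(-1/24)² = 2/21
CG = −√(2/21) = -0.308607

-0.308607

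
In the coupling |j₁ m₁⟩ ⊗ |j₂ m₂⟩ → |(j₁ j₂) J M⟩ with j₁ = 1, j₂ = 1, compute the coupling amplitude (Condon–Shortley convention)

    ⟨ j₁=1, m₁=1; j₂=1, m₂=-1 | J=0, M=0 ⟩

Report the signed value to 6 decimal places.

√[1·2!0!0!/3! · 2!0!0!2!0!0!] = √(4/3)
  +(−1)^0/∏(0,2,0,0,0,0)! = 1/2  (running 1/2)
⟨..|..⟩ = √(4/3)·(1/2) = +0.577350

+√(1/3) = +0.577350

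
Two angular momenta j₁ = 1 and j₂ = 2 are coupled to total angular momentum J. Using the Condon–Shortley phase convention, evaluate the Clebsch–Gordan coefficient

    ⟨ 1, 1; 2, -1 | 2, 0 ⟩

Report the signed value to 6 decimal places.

+0.707107

√[5·1!1!3!/6! · 2!0!1!3!2!2!] = √(2)
  +(−1)^0/∏(0,1,0,1,1,2)! = 1/2  (running 1/2)
⟨..|..⟩ = √(2)·(1/2) = +0.707107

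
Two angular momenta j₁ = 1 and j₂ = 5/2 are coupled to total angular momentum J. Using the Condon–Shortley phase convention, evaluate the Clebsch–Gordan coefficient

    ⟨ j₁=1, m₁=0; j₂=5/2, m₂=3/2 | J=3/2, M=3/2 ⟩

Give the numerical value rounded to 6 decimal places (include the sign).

j₁+j₂−J=2  J+j₁−j₂=0  J−j₁+j₂=3  j₁+j₂+J+1=6
(j₁±m₁, j₂±m₂, J±M) = (1,1,4,1,3,0)
P² = 48/5
sum k=1..1:
  [1] −1/6 = -1/6
S = -1/6
C² = P²·S² = 4/15 ; C = -0.516398

-0.516398  (= −√(4/15))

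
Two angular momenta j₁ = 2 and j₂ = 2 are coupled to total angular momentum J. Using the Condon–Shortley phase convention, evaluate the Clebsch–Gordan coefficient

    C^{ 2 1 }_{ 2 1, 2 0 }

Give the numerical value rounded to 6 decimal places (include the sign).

triangle: 2!×2!×2!/7! = 8/5040
(j±m)!: 3!×1!×2!×2!×3!×1! = 144
prefactor² = (2J+1)×Δ×N² = 8/7
  k=0: +1/(0!×2!×1!×2!×1!×0!) = 1/4
  k=1: −1/(1!×1!×0!×1!×2!×1!) = -1/2
Σ = -1/4  ⇒  CG² = 8/7×(-1/4)² = 1/14
CG = −√(1/14) = -0.267261

−√(1/14) ≈ -0.267261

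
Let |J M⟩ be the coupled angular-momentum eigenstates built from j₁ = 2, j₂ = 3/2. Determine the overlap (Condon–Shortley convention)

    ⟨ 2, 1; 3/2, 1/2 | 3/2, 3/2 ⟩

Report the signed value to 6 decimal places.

√[4·2!2!1!/6! · 3!1!2!1!3!0!] = √(8/5)
  +(−1)^1/∏(1,1,0,1,2,0)! = -1/2  (running -1/2)
⟨..|..⟩ = √(8/5)·(-1/2) = -0.632456

-0.632456  (= −√(2/5))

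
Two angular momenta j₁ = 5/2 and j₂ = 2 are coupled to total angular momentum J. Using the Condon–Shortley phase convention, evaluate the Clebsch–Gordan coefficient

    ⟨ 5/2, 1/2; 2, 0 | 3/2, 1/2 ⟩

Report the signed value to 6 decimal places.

-0.239046

j₁+j₂−J=3  J+j₁−j₂=2  J−j₁+j₂=1  j₁+j₂+J+1=7
(j₁±m₁, j₂±m₂, J±M) = (3,2,2,2,2,1)
P² = 32/35
sum k=1..2:
  [1] −1/2 = -1/2
  [2] +1/4 = 1/4
S = -1/4
C² = P²·S² = 2/35 ; C = -0.239046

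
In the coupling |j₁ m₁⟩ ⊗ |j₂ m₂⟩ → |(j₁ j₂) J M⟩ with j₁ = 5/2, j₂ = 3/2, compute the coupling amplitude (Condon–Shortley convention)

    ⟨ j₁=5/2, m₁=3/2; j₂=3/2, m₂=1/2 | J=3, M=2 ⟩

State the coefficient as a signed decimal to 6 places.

+√(1/12) ≈ +0.288675

triangle: 1!·4!·2!/8! = 48/40320
(j±m)!: 4!·1!·2!·1!·5!·1! = 5760
prefactor² = (2J+1)·Δ·N² = 48
  k=0: +1/(0!·1!·1!·2!·3!·0!) = 1/12
  k=1: −1/(1!·0!·0!·1!·4!·1!) = -1/24
Σ = 1/24  ⇒  CG² = 48·1/24² = 1/12
CG = +√(1/12) = +0.288675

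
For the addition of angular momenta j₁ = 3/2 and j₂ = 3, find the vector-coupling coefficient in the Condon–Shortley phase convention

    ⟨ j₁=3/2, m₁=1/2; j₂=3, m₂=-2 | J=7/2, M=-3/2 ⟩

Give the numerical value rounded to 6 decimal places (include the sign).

j₁+j₂−J=1  J+j₁−j₂=2  J−j₁+j₂=5  j₁+j₂+J+1=9
(j₁±m₁, j₂±m₂, J±M) = (2,1,1,5,2,5)
P² = 6400/21
sum k=0..1:
  [0] +1/24 = 1/24
  [1] −1/240 = -1/240
S = 3/80
C² = P²·S² = 3/7 ; C = +0.654654

+0.654654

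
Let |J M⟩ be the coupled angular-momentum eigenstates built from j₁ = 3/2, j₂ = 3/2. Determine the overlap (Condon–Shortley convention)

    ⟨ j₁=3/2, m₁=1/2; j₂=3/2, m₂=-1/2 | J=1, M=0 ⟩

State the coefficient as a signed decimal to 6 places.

√[3·2!1!1!/5! · 2!1!1!2!1!1!] = √(1/5)
  +(−1)^0/∏(0,2,1,1,0,0)! = 1/2  (running 1/2)
  +(−1)^1/∏(1,1,0,0,1,1)! = -1  (running -1/2)
⟨..|..⟩ = √(1/5)·(-1/2) = -0.223607

−√(1/20) ≈ -0.223607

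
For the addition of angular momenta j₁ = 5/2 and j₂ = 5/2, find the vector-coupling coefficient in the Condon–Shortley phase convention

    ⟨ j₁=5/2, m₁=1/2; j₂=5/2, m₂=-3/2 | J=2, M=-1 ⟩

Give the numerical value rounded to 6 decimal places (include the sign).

j₁+j₂−J=3  J+j₁−j₂=2  J−j₁+j₂=2  j₁+j₂+J+1=8
(j₁±m₁, j₂±m₂, J±M) = (3,2,1,4,1,3)
P² = 36/7
sum k=0..1:
  [0] +1/12 = 1/12
  [1] −1/4 = -1/4
S = -1/6
C² = P²·S² = 1/7 ; C = -0.377964

−√(1/7) = -0.377964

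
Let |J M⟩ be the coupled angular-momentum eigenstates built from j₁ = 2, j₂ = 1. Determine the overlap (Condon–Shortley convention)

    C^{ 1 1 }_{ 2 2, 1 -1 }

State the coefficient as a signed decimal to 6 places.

triangle: 2!·2!·0!/5! = 4/120
(j±m)!: 4!·0!·0!·2!·2!·0! = 96
prefactor² = (2J+1)·Δ·N² = 48/5
  k=0: +1/(0!·2!·0!·0!·2!·0!) = 1/4
Σ = 1/4  ⇒  CG² = 48/5·1/4² = 3/5
CG = +√(3/5) = +0.774597

+0.774597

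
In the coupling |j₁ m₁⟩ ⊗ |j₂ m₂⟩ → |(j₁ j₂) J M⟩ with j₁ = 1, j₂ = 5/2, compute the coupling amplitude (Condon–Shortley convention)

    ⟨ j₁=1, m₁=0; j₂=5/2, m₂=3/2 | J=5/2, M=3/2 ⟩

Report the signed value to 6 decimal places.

−√(9/35) = -0.507093

j₁+j₂−J=1  J+j₁−j₂=1  J−j₁+j₂=4  j₁+j₂+J+1=7
(j₁±m₁, j₂±m₂, J±M) = (1,1,4,1,4,1)
P² = 576/35
sum k=0..1:
  [0] +1/24 = 1/24
  [1] −1/6 = -1/6
S = -1/8
C² = P²·S² = 9/35 ; C = -0.507093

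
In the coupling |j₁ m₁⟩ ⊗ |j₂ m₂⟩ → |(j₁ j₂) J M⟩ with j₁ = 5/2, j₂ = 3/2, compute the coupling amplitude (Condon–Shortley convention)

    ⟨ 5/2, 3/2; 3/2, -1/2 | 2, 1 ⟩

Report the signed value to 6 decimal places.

+0.154303  (= +√(1/42))

√[5·2!3!1!/7! · 4!1!1!2!3!1!] = √(24/7)
  +(−1)^0/∏(0,2,1,1,2,0)! = 1/4  (running 1/4)
  +(−1)^1/∏(1,1,0,0,3,1)! = -1/6  (running 1/12)
⟨..|..⟩ = √(24/7)·(1/12) = +0.154303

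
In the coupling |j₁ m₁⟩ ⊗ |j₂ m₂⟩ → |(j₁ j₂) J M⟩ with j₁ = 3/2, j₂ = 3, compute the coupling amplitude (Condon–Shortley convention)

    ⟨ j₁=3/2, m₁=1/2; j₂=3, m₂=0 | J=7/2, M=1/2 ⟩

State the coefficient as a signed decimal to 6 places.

+0.308607  (= +√(2/21))

triangle: 1!·2!·5!/9! = 240/362880
(j±m)!: 2!·1!·3!·3!·4!·3! = 10368
prefactor² = (2J+1)·Δ·N² = 384/7
  k=0: +1/(0!·1!·1!·3!·1!·2!) = 1/12
  k=1: −1/(1!·0!·0!·2!·2!·3!) = -1/24
Σ = 1/24  ⇒  CG² = 384/7·1/24² = 2/21
CG = +√(2/21) = +0.308607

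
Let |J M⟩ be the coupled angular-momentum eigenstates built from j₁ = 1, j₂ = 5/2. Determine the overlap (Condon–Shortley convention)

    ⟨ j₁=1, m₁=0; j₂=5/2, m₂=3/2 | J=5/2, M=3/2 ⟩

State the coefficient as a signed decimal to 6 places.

√[6·1!1!4!/7! · 1!1!4!1!4!1!] = √(576/35)
  +(−1)^0/∏(0,1,1,4,0,0)! = 1/24  (running 1/24)
  +(−1)^1/∏(1,0,0,3,1,1)! = -1/6  (running -1/8)
⟨..|..⟩ = √(576/35)·(-1/8) = -0.507093

-0.507093  (= −√(9/35))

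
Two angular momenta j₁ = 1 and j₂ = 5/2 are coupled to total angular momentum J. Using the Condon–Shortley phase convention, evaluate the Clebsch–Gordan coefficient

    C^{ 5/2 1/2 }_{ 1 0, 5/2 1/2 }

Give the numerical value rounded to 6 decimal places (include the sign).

−√(1/35) = -0.169031

√[6·1!1!4!/7! · 1!1!3!2!3!2!] = √(144/35)
  +(−1)^0/∏(0,1,1,3,0,1)! = 1/6  (running 1/6)
  +(−1)^1/∏(1,0,0,2,1,2)! = -1/4  (running -1/12)
⟨..|..⟩ = √(144/35)·(-1/12) = -0.169031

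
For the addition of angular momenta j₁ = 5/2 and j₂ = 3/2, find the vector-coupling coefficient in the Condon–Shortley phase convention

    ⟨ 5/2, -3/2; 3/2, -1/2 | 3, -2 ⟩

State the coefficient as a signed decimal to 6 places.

-0.288675

triangle: 1!*4!*2!/8! = 48/40320
(j±m)!: 1!*4!*1!*2!*1!*5! = 5760
prefactor² = (2J+1)*Δ*N² = 48
  k=0: +1/(0!*1!*4!*1!*0!*1!) = 1/24
  k=1: −1/(1!*0!*3!*0!*1!*2!) = -1/12
Σ = -1/24  ⇒  CG² = 48*(-1/24)² = 1/12
CG = −√(1/12) = -0.288675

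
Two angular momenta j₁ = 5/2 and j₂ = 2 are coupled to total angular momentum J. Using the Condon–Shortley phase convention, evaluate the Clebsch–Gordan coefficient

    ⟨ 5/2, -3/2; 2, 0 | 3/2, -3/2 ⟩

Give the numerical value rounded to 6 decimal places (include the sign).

√[4·3!2!1!/7! · 1!4!2!2!0!3!] = √(192/35)
  +(−1)^2/∏(2,1,2,0,0,1)! = 1/4  (running 1/4)
⟨..|..⟩ = √(192/35)·(1/4) = +0.585540

+0.585540  (= +√(12/35))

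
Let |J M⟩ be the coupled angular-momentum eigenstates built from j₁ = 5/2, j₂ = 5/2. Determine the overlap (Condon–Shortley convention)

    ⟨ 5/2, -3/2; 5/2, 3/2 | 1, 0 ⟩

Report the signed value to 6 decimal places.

-0.358569

triangle: 4!×1!×1!/7! = 24/5040
(j±m)!: 1!×4!×4!×1!×1!×1! = 576
prefactor² = (2J+1)×Δ×N² = 288/35
  k=3: −1/(3!×1!×1!×1!×0!×0!) = -1/6
  k=4: +1/(4!×0!×0!×0!×1!×1!) = 1/24
Σ = -1/8  ⇒  CG² = 288/35×(-1/8)² = 9/70
CG = −√(9/70) = -0.358569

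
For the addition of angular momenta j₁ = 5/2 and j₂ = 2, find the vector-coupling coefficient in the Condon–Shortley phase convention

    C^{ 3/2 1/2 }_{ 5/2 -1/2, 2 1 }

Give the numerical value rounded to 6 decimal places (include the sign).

j₁+j₂−J=3  J+j₁−j₂=2  J−j₁+j₂=1  j₁+j₂+J+1=7
(j₁±m₁, j₂±m₂, J±M) = (2,3,3,1,2,1)
P² = 48/35
sum k=2..3:
  [2] +1/2 = 1/2
  [3] −1/12 = -1/12
S = 5/12
C² = P²·S² = 5/21 ; C = +0.487950

+0.487950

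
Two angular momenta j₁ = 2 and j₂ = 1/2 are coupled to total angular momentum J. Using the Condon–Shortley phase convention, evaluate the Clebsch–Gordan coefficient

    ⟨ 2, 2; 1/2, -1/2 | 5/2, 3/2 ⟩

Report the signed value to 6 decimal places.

triangle: 0!*4!*1!/6! = 24/720
(j±m)!: 4!*0!*0!*1!*4!*1! = 576
prefactor² = (2J+1)*Δ*N² = 576/5
  k=0: +1/(0!*0!*0!*0!*4!*1!) = 1/24
Σ = 1/24  ⇒  CG² = 576/5*1/24² = 1/5
CG = +√(1/5) = +0.447214

+√(1/5) = +0.447214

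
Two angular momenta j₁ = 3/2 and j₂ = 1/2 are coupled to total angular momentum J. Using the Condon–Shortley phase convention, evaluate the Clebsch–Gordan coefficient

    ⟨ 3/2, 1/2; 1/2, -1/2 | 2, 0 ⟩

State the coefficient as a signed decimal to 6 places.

√[5·0!3!1!/5! · 2!1!0!1!2!2!] = √(2)
  +(−1)^0/∏(0,0,1,0,2,1)! = 1/2  (running 1/2)
⟨..|..⟩ = √(2)·(1/2) = +0.707107

+0.707107  (= +√(1/2))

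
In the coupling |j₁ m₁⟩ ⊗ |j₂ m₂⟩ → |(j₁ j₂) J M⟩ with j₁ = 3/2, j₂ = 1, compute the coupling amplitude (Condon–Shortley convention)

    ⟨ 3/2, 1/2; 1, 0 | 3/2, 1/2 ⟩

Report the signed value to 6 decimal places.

√[4·1!2!1!/5! · 2!1!1!1!2!1!] = √(4/15)
  +(−1)^0/∏(0,1,1,1,1,0)! = 1  (running 1)
  +(−1)^1/∏(1,0,0,0,2,1)! = -1/2  (running 1/2)
⟨..|..⟩ = √(4/15)·(1/2) = +0.258199

+√(1/15) ≈ +0.258199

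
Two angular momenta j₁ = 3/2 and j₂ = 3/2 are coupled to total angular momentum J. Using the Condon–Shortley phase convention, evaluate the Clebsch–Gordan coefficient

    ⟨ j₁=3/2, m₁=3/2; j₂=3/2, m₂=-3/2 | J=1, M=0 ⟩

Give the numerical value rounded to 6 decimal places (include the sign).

√[3·2!1!1!/5! · 3!0!0!3!1!1!] = √(9/5)
  +(−1)^0/∏(0,2,0,0,1,1)! = 1/2  (running 1/2)
⟨..|..⟩ = √(9/5)·(1/2) = +0.670820

+√(9/20) ≈ +0.670820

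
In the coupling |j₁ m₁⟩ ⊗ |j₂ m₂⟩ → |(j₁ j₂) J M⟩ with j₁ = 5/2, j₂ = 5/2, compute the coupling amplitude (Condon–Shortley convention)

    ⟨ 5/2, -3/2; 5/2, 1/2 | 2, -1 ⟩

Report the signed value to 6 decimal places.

√[5·3!2!2!/8! · 1!4!3!2!1!3!] = √(36/7)
  +(−1)^2/∏(2,1,2,1,0,1)! = 1/4  (running 1/4)
  +(−1)^3/∏(3,0,1,0,1,2)! = -1/12  (running 1/6)
⟨..|..⟩ = √(36/7)·(1/6) = +0.377964

+0.377964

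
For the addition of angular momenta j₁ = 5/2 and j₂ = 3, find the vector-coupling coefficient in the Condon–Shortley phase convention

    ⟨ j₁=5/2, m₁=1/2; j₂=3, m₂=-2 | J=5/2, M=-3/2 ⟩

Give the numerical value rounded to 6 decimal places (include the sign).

-0.267261  (= −√(1/14))

triangle: 3!·2!·3!/9! = 72/362880
(j±m)!: 3!·2!·1!·5!·1!·4! = 34560
prefactor² = (2J+1)·Δ·N² = 288/7
  k=0: +1/(0!·3!·2!·1!·0!·2!) = 1/24
  k=1: −1/(1!·2!·1!·0!·1!·3!) = -1/12
Σ = -1/24  ⇒  CG² = 288/7·(-1/24)² = 1/14
CG = −√(1/14) = -0.267261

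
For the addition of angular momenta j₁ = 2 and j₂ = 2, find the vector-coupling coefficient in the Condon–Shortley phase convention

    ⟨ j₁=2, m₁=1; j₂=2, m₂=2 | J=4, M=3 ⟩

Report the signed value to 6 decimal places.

triangle: 0!·4!·4!/9! = 576/362880
(j±m)!: 3!·1!·4!·0!·7!·1! = 725760
prefactor² = (2J+1)·Δ·N² = 10368
  k=0: +1/(0!·0!·1!·4!·3!·0!) = 1/144
Σ = 1/144  ⇒  CG² = 10368·1/144² = 1/2
CG = +√(1/2) = +0.707107

+√(1/2) ≈ +0.707107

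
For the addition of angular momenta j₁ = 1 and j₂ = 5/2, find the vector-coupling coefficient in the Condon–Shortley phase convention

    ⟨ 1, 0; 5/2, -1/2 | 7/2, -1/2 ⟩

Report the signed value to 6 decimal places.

+0.755929

√[8·0!2!5!/8! · 1!1!2!3!3!4!] = √(576/7)
  +(−1)^0/∏(0,0,1,2,1,3)! = 1/12  (running 1/12)
⟨..|..⟩ = √(576/7)·(1/12) = +0.755929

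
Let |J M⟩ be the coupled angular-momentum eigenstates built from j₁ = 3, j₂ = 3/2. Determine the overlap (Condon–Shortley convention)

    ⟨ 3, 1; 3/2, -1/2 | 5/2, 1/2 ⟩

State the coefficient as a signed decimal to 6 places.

j₁+j₂−J=2  J+j₁−j₂=4  J−j₁+j₂=1  j₁+j₂+J+1=8
(j₁±m₁, j₂±m₂, J±M) = (4,2,1,2,3,2)
P² = 288/35
sum k=0..1:
  [0] +1/8 = 1/8
  [1] −1/6 = -1/6
S = -1/24
C² = P²·S² = 1/70 ; C = -0.119523

-0.119523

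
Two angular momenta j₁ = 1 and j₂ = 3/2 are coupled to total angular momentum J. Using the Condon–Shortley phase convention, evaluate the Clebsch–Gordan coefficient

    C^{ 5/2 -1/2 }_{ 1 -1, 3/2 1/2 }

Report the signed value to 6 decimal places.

+0.547723  (= +√(3/10))

triangle: 0!*2!*3!/6! = 12/720
(j±m)!: 0!*2!*2!*1!*2!*3! = 48
prefactor² = (2J+1)*Δ*N² = 24/5
  k=0: +1/(0!*0!*2!*2!*0!*1!) = 1/4
Σ = 1/4  ⇒  CG² = 24/5*1/4² = 3/10
CG = +√(3/10) = +0.547723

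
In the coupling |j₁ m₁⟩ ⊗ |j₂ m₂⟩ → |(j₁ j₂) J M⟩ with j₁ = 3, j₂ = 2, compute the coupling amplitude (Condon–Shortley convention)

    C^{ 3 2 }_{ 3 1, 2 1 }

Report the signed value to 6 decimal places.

j₁+j₂−J=2  J+j₁−j₂=4  J−j₁+j₂=2  j₁+j₂+J+1=9
(j₁±m₁, j₂±m₂, J±M) = (4,2,3,1,5,1)
P² = 64
sum k=1..2:
  [1] −1/12 = -1/12
  [2] +1/48 = 1/48
S = -1/16
C² = P²·S² = 1/4 ; C = -0.500000

-0.500000  (= −√(1/4))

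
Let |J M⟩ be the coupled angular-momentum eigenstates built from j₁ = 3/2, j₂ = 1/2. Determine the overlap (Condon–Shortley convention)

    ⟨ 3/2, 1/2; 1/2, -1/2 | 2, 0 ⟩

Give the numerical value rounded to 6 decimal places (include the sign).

+√(1/2) = +0.707107

j₁+j₂−J=0  J+j₁−j₂=3  J−j₁+j₂=1  j₁+j₂+J+1=5
(j₁±m₁, j₂±m₂, J±M) = (2,1,0,1,2,2)
P² = 2
sum k=0..0:
  [0] +1/2 = 1/2
S = 1/2
C² = P²·S² = 1/2 ; C = +0.707107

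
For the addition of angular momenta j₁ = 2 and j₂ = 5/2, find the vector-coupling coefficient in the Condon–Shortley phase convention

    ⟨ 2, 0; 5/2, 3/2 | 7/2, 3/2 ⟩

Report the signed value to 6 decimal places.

triangle: 1!×3!×4!/9! = 144/362880
(j±m)!: 2!×2!×4!×1!×5!×2! = 23040
prefactor² = (2J+1)×Δ×N² = 512/7
  k=0: +1/(0!×1!×2!×4!×1!×0!) = 1/48
  k=1: −1/(1!×0!×1!×3!×2!×1!) = -1/12
Σ = -1/16  ⇒  CG² = 512/7×(-1/16)² = 2/7
CG = −√(2/7) = -0.534522

−√(2/7) = -0.534522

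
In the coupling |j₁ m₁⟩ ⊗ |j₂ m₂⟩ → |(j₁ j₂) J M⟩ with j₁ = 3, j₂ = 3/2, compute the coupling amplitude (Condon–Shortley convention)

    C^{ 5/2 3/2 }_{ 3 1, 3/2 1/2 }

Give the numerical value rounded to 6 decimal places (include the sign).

triangle: 2!*4!*1!/8! = 48/40320
(j±m)!: 4!*2!*2!*1!*4!*1! = 2304
prefactor² = (2J+1)*Δ*N² = 576/35
  k=1: −1/(1!*1!*1!*1!*3!*0!) = -1/6
  k=2: +1/(2!*0!*0!*0!*4!*1!) = 1/48
Σ = -7/48  ⇒  CG² = 576/35*(-7/48)² = 7/20
CG = −√(7/20) = -0.591608

−√(7/20) ≈ -0.591608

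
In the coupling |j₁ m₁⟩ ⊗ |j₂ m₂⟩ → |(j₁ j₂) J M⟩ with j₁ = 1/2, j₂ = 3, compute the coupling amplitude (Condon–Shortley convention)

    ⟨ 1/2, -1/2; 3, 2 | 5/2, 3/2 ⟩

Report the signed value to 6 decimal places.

−√(5/7) = -0.845154

j₁+j₂−J=1  J+j₁−j₂=0  J−j₁+j₂=5  j₁+j₂+J+1=7
(j₁±m₁, j₂±m₂, J±M) = (0,1,5,1,4,1)
P² = 2880/7
sum k=1..1:
  [1] −1/24 = -1/24
S = -1/24
C² = P²·S² = 5/7 ; C = -0.845154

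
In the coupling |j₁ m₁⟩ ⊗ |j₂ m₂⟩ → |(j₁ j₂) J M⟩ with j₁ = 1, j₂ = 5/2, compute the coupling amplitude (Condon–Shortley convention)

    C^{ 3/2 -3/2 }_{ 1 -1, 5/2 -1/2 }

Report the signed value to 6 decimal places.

triangle: 2!*0!*3!/6! = 12/720
(j±m)!: 0!*2!*2!*3!*0!*3! = 144
prefactor² = (2J+1)*Δ*N² = 48/5
  k=2: +1/(2!*0!*0!*0!*0!*3!) = 1/12
Σ = 1/12  ⇒  CG² = 48/5*1/12² = 1/15
CG = +√(1/15) = +0.258199

+√(1/15) = +0.258199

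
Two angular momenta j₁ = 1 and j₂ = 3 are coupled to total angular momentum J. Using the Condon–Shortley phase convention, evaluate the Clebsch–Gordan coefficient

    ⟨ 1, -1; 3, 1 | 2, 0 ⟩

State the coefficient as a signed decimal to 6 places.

+√(2/7) = +0.534522

j₁+j₂−J=2  J+j₁−j₂=0  J−j₁+j₂=4  j₁+j₂+J+1=7
(j₁±m₁, j₂±m₂, J±M) = (0,2,4,2,2,2)
P² = 128/7
sum k=2..2:
  [2] +1/8 = 1/8
S = 1/8
C² = P²·S² = 2/7 ; C = +0.534522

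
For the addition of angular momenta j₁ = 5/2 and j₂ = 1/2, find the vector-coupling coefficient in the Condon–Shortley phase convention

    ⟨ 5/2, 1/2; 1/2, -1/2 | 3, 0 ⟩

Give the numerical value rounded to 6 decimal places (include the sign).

√[7·0!5!1!/7! · 3!2!0!1!3!3!] = √(72)
  +(−1)^0/∏(0,0,2,0,3,1)! = 1/12  (running 1/12)
⟨..|..⟩ = √(72)·(1/12) = +0.707107

+√(1/2) ≈ +0.707107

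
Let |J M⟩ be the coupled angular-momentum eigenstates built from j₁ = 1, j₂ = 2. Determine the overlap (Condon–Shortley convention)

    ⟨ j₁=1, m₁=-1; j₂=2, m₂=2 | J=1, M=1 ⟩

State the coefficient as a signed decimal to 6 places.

+√(3/5) = +0.774597

√[3·2!0!2!/5! · 0!2!4!0!2!0!] = √(48/5)
  +(−1)^2/∏(2,0,0,2,0,0)! = 1/4  (running 1/4)
⟨..|..⟩ = √(48/5)·(1/4) = +0.774597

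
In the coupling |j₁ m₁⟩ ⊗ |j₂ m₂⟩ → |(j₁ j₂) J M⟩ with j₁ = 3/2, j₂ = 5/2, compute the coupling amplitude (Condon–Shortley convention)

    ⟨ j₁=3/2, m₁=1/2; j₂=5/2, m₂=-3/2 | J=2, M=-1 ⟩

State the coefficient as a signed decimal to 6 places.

√[5·2!1!3!/7! · 2!1!1!4!1!3!] = √(24/7)
  +(−1)^0/∏(0,2,1,1,0,2)! = 1/4  (running 1/4)
  +(−1)^1/∏(1,1,0,0,1,3)! = -1/6  (running 1/12)
⟨..|..⟩ = √(24/7)·(1/12) = +0.154303

+√(1/42) ≈ +0.154303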